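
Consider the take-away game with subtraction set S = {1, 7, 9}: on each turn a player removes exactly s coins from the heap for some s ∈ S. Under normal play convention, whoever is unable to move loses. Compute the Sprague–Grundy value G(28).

0

G(0) = 0
G(1) = mex{0} = 1
G(2) = mex{1} = 0
G(3) = mex{0} = 1
G(4) = mex{1} = 0
G(5) = mex{0} = 1
G(6) = mex{1} = 0
G(7) = mex{0,0} = 1
G(8) = mex{1,1} = 0
G(9) = mex{0,0,0} = 1
G(10) = mex{1,1,1} = 0
G(11) = mex{0,0,0} = 1
G(12) = mex{1,1,1} = 0
G(13) = mex{0,0,0} = 1
G(14) = mex{1,1,1} = 0
G(15) = mex{0,0,0} = 1
G(16) = mex{1,1,1} = 0
G(17) = mex{0,0,0} = 1
G(18) = mex{1,1,1} = 0
G(19) = mex{0,0,0} = 1
G(20) = mex{1,1,1} = 0
G(21) = mex{0,0,0} = 1
G(22) = mex{1,1,1} = 0
G(23) = mex{0,0,0} = 1
G(24) = mex{1,1,1} = 0
G(25) = mex{0,0,0} = 1
G(26) = mex{1,1,1} = 0
G(27) = mex{0,0,0} = 1
G(28) = mex{1,1,1} = 0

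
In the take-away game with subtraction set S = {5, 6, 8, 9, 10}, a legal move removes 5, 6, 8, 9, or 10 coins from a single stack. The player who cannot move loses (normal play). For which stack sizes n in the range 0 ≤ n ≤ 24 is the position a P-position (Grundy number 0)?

G(0) = 0
G(1) = mex{} = 0
G(2) = mex{} = 0
G(3) = mex{} = 0
G(4) = mex{} = 0
G(5) = mex{0} = 1
G(6) = mex{0,0} = 1
G(7) = mex{0,0} = 1
G(8) = mex{0,0,0} = 1
G(9) = mex{0,0,0,0} = 1
G(10) = mex{1,0,0,0,0} = 2
G(11) = mex{1,1,0,0,0} = 2
G(12) = mex{1,1,0,0,0} = 2
G(13) = mex{1,1,1,0,0} = 2
G(14) = mex{1,1,1,1,0} = 2
G(15) = mex{2,1,1,1,1} = 0
G(16) = mex{2,2,1,1,1} = 0
G(17) = mex{2,2,1,1,1} = 0
G(18) = mex{2,2,2,1,1} = 0
G(19) = mex{2,2,2,2,1} = 0
G(20) = mex{0,2,2,2,2} = 1
G(21) = mex{0,0,2,2,2} = 1
G(22) = mex{0,0,2,2,2} = 1
G(23) = mex{0,0,0,2,2} = 1
G(24) = mex{0,0,0,0,2} = 1
P-positions are exactly the n with G(n) = 0.

0, 1, 2, 3, 4, 15, 16, 17, 18, 19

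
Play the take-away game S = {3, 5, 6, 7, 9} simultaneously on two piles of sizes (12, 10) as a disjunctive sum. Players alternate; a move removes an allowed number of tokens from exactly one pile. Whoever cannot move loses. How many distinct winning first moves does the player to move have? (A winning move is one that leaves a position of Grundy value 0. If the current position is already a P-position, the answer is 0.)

All piles use S = {3, 5, 6, 7, 9}:
n :  0  1  2  3  4  5  6  7  8  9 10 11 12
G :  0  0  0  1  1  1  2  2  2  3  3  3  0
Pile A: G(12) = 0.
Pile B: G(10) = 3.
Combined Grundy value = 0 ⊕ 3 = 3.
A winning move leaves total XOR = 0, i.e. changes one component's Grundy value g to g ⊕ X where X is the current total.
Pile A: need g' = 0⊕3 = 3. Options: 12−3→G=3, 12−5→G=2, 12−6→G=2, 12−7→G=1, 12−9→G=1. Hits: 1.
Pile B: need g' = 3⊕3 = 0. Options: 10−3→G=2, 10−5→G=1, 10−6→G=1, 10−7→G=1, 10−9→G=0. Hits: 1.

2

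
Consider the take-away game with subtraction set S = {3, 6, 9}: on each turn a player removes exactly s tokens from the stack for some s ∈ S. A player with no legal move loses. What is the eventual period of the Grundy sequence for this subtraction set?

12

n :  0  1  2  3  4  5  6  7  8  9 10 11 12 13 14 15 16 17 18 19 20 21 22 23 24 25
G :  0  0  0  1  1  1  2  2  2  3  3  3  0  0  0  1  1  1  2  2  2  3  3  3  0  0
G(n+12) = G(n) holds for n = 0,…,8 (a full window of length max(S) = 9), so the sequence is purely periodic with period 12.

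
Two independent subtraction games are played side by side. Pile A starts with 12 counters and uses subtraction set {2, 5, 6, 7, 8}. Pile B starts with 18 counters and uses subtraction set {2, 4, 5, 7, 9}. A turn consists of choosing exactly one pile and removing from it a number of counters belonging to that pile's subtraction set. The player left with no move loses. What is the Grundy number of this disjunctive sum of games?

Pile A, S = {2, 5, 6, 7, 8}:
G(0) = 0
G(1) = mex{} = 0
G(2) = mex{0} = 1
G(3) = mex{0} = 1
G(4) = mex{1} = 0
G(5) = mex{1,0} = 2
G(6) = mex{0,0,0} = 1
G(7) = mex{2,1,0,0} = 3
G(8) = mex{1,1,1,0,0} = 2
G(9) = mex{3,0,1,1,0} = 2
G(10) = mex{2,2,0,1,1} = 3
G(11) = mex{2,1,2,0,1} = 3
G(12) = mex{3,3,1,2,0} = 4
G_A(12) = 4.
Pile B, S = {2, 4, 5, 7, 9}:
G(0) = 0
G(1) = mex{} = 0
G(2) = mex{0} = 1
G(3) = mex{0} = 1
G(4) = mex{1,0} = 2
G(5) = mex{1,0,0} = 2
G(6) = mex{2,1,0} = 3
G(7) = mex{2,1,1,0} = 3
G(8) = mex{3,2,1,0} = 4
G(9) = mex{3,2,2,1,0} = 4
G(10) = mex{4,3,2,1,0} = 5
G(11) = mex{4,3,3,2,1} = 0
G(12) = mex{5,4,3,2,1} = 0
G(13) = mex{0,4,4,3,2} = 1
G(14) = mex{0,5,4,3,2} = 1
G(15) = mex{1,0,5,4,3} = 2
G(16) = mex{1,0,0,4,3} = 2
G(17) = mex{2,1,0,5,4} = 3
G(18) = mex{2,1,1,0,4} = 3
G_B(18) = 3.
Combined Grundy value = 4 ⊕ 3 = 7.

7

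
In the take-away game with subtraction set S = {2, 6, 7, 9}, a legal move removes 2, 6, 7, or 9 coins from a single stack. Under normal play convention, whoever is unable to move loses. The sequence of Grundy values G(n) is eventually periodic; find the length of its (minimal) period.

15

G(0) = 0
G(1) = mex{} = 0
G(2) = mex{0} = 1
G(3) = mex{0} = 1
G(4) = mex{1} = 0
G(5) = mex{1} = 0
G(6) = mex{0,0} = 1
G(7) = mex{0,0,0} = 1
G(8) = mex{1,1,0} = 2
G(9) = mex{1,1,1,0} = 2
G(10) = mex{2,0,1,0} = 3
G(11) = mex{2,0,0,1} = 3
G(12) = mex{3,1,0,1} = 2
G(13) = mex{3,1,1,0} = 2
G(14) = mex{2,2,1,0} = 3
G(15) = mex{2,2,2,1} = 0
G(16) = mex{3,3,2,1} = 0
G(17) = mex{0,3,3,2} = 1
G(18) = mex{0,2,3,2} = 1
G(19) = mex{1,2,2,3} = 0
G(20) = mex{1,3,2,3} = 0
G(21) = mex{0,0,3,2} = 1
G(22) = mex{0,0,0,2} = 1
G(23) = mex{1,1,0,3} = 2
G(24) = mex{1,1,1,0} = 2
G(25) = mex{2,0,1,0} = 3
G(26) = mex{2,0,0,1} = 3
G(27) = mex{3,1,0,1} = 2
G(28) = mex{3,1,1,0} = 2
G(29) = mex{2,2,1,0} = 3
G(30) = mex{2,2,2,1} = 0
G(31) = mex{3,3,2,1} = 0
G(n+15) = G(n) holds for n = 0,…,8 (a full window of length max(S) = 9), so the sequence is purely periodic with period 15.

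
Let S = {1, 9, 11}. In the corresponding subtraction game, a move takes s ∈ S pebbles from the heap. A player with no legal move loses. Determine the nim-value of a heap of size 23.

n :  0  1  2  3  4  5  6  7  8  9 10 11 12 13 14 15 16 17 18 19 20 21 22 23
G :  0  1  0  1  0  1  0  1  0  1  0  1  0  1  0  1  0  1  0  1  0  1  0  1

1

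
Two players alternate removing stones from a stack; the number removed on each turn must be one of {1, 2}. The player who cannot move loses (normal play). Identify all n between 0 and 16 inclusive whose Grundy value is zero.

G(0) = 0
G(1) = mex{0} = 1
G(2) = mex{1,0} = 2
G(3) = mex{2,1} = 0
G(4) = mex{0,2} = 1
G(5) = mex{1,0} = 2
G(6) = mex{2,1} = 0
G(7) = mex{0,2} = 1
G(8) = mex{1,0} = 2
G(9) = mex{2,1} = 0
G(10) = mex{0,2} = 1
G(11) = mex{1,0} = 2
G(12) = mex{2,1} = 0
G(13) = mex{0,2} = 1
G(14) = mex{1,0} = 2
G(15) = mex{2,1} = 0
G(16) = mex{0,2} = 1
P-positions are exactly the n with G(n) = 0.

0, 3, 6, 9, 12, 15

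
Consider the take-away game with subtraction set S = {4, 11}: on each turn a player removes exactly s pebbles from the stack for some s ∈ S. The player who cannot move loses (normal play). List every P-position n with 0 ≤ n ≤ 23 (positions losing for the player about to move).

n :  0  1  2  3  4  5  6  7  8  9 10 11 12 13 14 15 16 17 18 19 20 21 22 23
G :  0  0  0  0  1  1  1  1  0  0  0  2  1  1  1  0  0  0  0  1  1  1  1  0
P-positions are exactly the n with G(n) = 0.

0, 1, 2, 3, 8, 9, 10, 15, 16, 17, 18, 23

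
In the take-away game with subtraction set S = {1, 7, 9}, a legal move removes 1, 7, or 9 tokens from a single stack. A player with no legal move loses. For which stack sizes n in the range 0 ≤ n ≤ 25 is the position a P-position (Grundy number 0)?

n :  0  1  2  3  4  5  6  7  8  9 10 11 12 13 14 15 16 17 18 19 20 21 22 23 24 25
G :  0  1  0  1  0  1  0  1  0  1  0  1  0  1  0  1  0  1  0  1  0  1  0  1  0  1
P-positions are exactly the n with G(n) = 0.

0, 2, 4, 6, 8, 10, 12, 14, 16, 18, 20, 22, 24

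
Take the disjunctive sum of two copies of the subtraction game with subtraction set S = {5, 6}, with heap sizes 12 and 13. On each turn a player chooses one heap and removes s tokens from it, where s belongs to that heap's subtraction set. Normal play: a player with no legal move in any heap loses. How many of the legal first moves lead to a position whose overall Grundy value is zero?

0

All heaps use S = {5, 6}:
G(0) = 0
G(1) = mex{} = 0
G(2) = mex{} = 0
G(3) = mex{} = 0
G(4) = mex{} = 0
G(5) = mex{0} = 1
G(6) = mex{0,0} = 1
G(7) = mex{0,0} = 1
G(8) = mex{0,0} = 1
G(9) = mex{0,0} = 1
G(10) = mex{1,0} = 2
G(11) = mex{1,1} = 0
G(12) = mex{1,1} = 0
G(13) = mex{1,1} = 0
Heap A: G(12) = 0.
Heap B: G(13) = 0.
Combined Grundy value = 0 ⊕ 0 = 0.
A winning move leaves total XOR = 0, i.e. changes one component's Grundy value g to g ⊕ X where X is the current total.
Heap A: target g' = 0⊕0 = 0, but every legal move changes the Grundy value (mex property), so 0 moves.
Heap B: target g' = 0⊕0 = 0, but every legal move changes the Grundy value (mex property), so 0 moves.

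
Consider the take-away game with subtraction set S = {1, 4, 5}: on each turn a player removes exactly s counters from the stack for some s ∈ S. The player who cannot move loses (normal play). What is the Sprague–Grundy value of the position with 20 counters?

n :  0  1  2  3  4  5  6  7  8  9 10 11 12 13 14 15 16 17 18 19 20
G :  0  1  0  1  2  3  2  3  0  1  0  1  2  3  2  3  0  1  0  1  2

2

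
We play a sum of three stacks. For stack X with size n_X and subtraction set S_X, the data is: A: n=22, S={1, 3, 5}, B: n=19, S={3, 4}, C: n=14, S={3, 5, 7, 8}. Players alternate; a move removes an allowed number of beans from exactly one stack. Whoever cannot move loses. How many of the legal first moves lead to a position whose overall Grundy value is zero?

Stack A, S = {1, 3, 5}:
n :  0  1  2  3  4  5  6  7  8  9 10 11 12 13 14 15 16 17 18 19 20 21 22
G :  0  1  0  1  0  1  0  1  0  1  0  1  0  1  0  1  0  1  0  1  0  1  0
G_A(22) = 0.
Stack B, S = {3, 4}:
n :  0  1  2  3  4  5  6  7  8  9 10 11 12 13 14 15 16 17 18 19
G :  0  0  0  1  1  1  2  0  0  0  1  1  1  2  0  0  0  1  1  1
G_B(19) = 1.
Stack C, S = {3, 5, 7, 8}:
n :  0  1  2  3  4  5  6  7  8  9 10 11 12 13 14
G :  0  0  0  1  1  1  2  2  2  3  3  0  0  0  1
G_C(14) = 1.
Combined Grundy value = 0 ⊕ 1 ⊕ 1 = 0.
A winning move leaves total XOR = 0, i.e. changes one component's Grundy value g to g ⊕ X where X is the current total.
Stack A: target g' = 0⊕0 = 0, but every legal move changes the Grundy value (mex property), so 0 moves.
Stack B: target g' = 1⊕0 = 1, but every legal move changes the Grundy value (mex property), so 0 moves.
Stack C: target g' = 1⊕0 = 1, but every legal move changes the Grundy value (mex property), so 0 moves.

0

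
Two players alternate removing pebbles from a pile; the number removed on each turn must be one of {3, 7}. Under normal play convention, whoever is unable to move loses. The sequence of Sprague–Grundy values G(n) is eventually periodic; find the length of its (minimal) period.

10

G(0) = 0
G(1) = mex{} = 0
G(2) = mex{} = 0
G(3) = mex{0} = 1
G(4) = mex{0} = 1
G(5) = mex{0} = 1
G(6) = mex{1} = 0
G(7) = mex{1,0} = 2
G(8) = mex{1,0} = 2
G(9) = mex{0,0} = 1
G(10) = mex{2,1} = 0
G(11) = mex{2,1} = 0
G(12) = mex{1,1} = 0
G(13) = mex{0,0} = 1
G(14) = mex{0,2} = 1
G(15) = mex{0,2} = 1
G(16) = mex{1,1} = 0
G(17) = mex{1,0} = 2
G(18) = mex{1,0} = 2
G(19) = mex{0,0} = 1
G(20) = mex{2,1} = 0
G(21) = mex{2,1} = 0
G(n+10) = G(n) holds for n = 0,…,6 (a full window of length max(S) = 7), so the sequence is purely periodic with period 10.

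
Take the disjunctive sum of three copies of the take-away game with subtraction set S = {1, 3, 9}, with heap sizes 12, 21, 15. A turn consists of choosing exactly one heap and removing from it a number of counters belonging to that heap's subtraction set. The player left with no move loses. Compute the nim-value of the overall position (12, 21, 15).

All heaps use S = {1, 3, 9}:
G(0) = 0
G(1) = mex{0} = 1
G(2) = mex{1} = 0
G(3) = mex{0,0} = 1
G(4) = mex{1,1} = 0
G(5) = mex{0,0} = 1
G(6) = mex{1,1} = 0
G(7) = mex{0,0} = 1
G(8) = mex{1,1} = 0
G(9) = mex{0,0,0} = 1
G(10) = mex{1,1,1} = 0
G(11) = mex{0,0,0} = 1
G(12) = mex{1,1,1} = 0
G(13) = mex{0,0,0} = 1
G(14) = mex{1,1,1} = 0
G(15) = mex{0,0,0} = 1
G(16) = mex{1,1,1} = 0
G(17) = mex{0,0,0} = 1
G(18) = mex{1,1,1} = 0
G(19) = mex{0,0,0} = 1
G(20) = mex{1,1,1} = 0
G(21) = mex{0,0,0} = 1
Heap A: G(12) = 0.
Heap B: G(21) = 1.
Heap C: G(15) = 1.
Combined Grundy value = 0 ⊕ 1 ⊕ 1 = 0.

0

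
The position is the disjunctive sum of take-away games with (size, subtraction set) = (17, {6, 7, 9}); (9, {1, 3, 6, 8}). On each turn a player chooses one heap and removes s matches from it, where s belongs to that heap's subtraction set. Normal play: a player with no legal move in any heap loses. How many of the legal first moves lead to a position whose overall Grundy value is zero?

Heap A, S = {6, 7, 9}:
G(0) = 0
G(1) = mex{} = 0
G(2) = mex{} = 0
G(3) = mex{} = 0
G(4) = mex{} = 0
G(5) = mex{} = 0
G(6) = mex{0} = 1
G(7) = mex{0,0} = 1
G(8) = mex{0,0} = 1
G(9) = mex{0,0,0} = 1
G(10) = mex{0,0,0} = 1
G(11) = mex{0,0,0} = 1
G(12) = mex{1,0,0} = 2
G(13) = mex{1,1,0} = 2
G(14) = mex{1,1,0} = 2
G(15) = mex{1,1,1} = 0
G(16) = mex{1,1,1} = 0
G(17) = mex{1,1,1} = 0
G_A(17) = 0.
Heap B, S = {1, 3, 6, 8}:
G(0) = 0
G(1) = mex{0} = 1
G(2) = mex{1} = 0
G(3) = mex{0,0} = 1
G(4) = mex{1,1} = 0
G(5) = mex{0,0} = 1
G(6) = mex{1,1,0} = 2
G(7) = mex{2,0,1} = 3
G(8) = mex{3,1,0,0} = 2
G(9) = mex{2,2,1,1} = 0
G_B(9) = 0.
Combined Grundy value = 0 ⊕ 0 = 0.
A winning move leaves total XOR = 0, i.e. changes one component's Grundy value g to g ⊕ X where X is the current total.
Heap A: target g' = 0⊕0 = 0, but every legal move changes the Grundy value (mex property), so 0 moves.
Heap B: target g' = 0⊕0 = 0, but every legal move changes the Grundy value (mex property), so 0 moves.

0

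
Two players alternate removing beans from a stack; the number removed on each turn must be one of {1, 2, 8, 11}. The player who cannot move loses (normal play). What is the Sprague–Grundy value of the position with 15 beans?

0

n :  0  1  2  3  4  5  6  7  8  9 10 11 12 13 14 15
G :  0  1  2  0  1  2  0  1  2  0  1  2  0  1  2  0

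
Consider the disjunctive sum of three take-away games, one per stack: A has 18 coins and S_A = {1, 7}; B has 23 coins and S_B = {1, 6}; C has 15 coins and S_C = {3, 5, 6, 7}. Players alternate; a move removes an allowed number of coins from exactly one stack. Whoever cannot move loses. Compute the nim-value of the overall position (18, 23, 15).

1

Stack A, S = {1, 7}:
n :  0  1  2  3  4  5  6  7  8  9 10 11 12 13 14 15 16 17 18
G :  0  1  0  1  0  1  0  1  0  1  0  1  0  1  0  1  0  1  0
G_A(18) = 0.
Stack B, S = {1, 6}:
n :  0  1  2  3  4  5  6  7  8  9 10 11 12 13 14 15 16 17 18 19 20 21 22 23
G :  0  1  0  1  0  1  2  0  1  0  1  0  1  2  0  1  0  1  0  1  2  0  1  0
G_B(23) = 0.
Stack C, S = {3, 5, 6, 7}:
G(0) = 0
G(1) = mex{} = 0
G(2) = mex{} = 0
G(3) = mex{0} = 1
G(4) = mex{0} = 1
G(5) = mex{0,0} = 1
G(6) = mex{1,0,0} = 2
G(7) = mex{1,0,0,0} = 2
G(8) = mex{1,1,0,0} = 2
G(9) = mex{2,1,1,0} = 3
G(10) = mex{2,1,1,1} = 0
G(11) = mex{2,2,1,1} = 0
G(12) = mex{3,2,2,1} = 0
G(13) = mex{0,2,2,2} = 1
G(14) = mex{0,3,2,2} = 1
G(15) = mex{0,0,3,2} = 1
G_C(15) = 1.
Combined Grundy value = 0 ⊕ 0 ⊕ 1 = 1.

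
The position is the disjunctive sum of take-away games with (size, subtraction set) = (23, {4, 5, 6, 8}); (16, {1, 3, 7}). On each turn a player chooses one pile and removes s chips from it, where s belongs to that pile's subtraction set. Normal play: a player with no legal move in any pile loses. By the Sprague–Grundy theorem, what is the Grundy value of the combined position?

2

Pile A, S = {4, 5, 6, 8}:
n :  0  1  2  3  4  5  6  7  8  9 10 11 12 13 14 15 16 17 18 19 20 21 22 23
G :  0  0  0  0  1  1  1  1  2  2  2  2  0  0  0  0  1  1  1  1  2  2  2  2
G_A(23) = 2.
Pile B, S = {1, 3, 7}:
n :  0  1  2  3  4  5  6  7  8  9 10 11 12 13 14 15 16
G :  0  1  0  1  0  1  0  1  0  1  0  1  0  1  0  1  0
G_B(16) = 0.
Combined Grundy value = 2 ⊕ 0 = 2.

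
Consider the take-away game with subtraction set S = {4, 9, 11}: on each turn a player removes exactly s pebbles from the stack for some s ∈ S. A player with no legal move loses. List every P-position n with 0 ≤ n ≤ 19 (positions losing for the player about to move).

n :  0  1  2  3  4  5  6  7  8  9 10 11 12 13 14 15 16 17 18 19
G :  0  0  0  0  1  1  1  1  0  2  2  2  1  3  3  0  0  2  0  1
P-positions are exactly the n with G(n) = 0.

0, 1, 2, 3, 8, 15, 16, 18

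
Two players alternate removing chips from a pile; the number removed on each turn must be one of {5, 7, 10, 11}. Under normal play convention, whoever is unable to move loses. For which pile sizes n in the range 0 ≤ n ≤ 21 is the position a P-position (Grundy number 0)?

n :  0  1  2  3  4  5  6  7  8  9 10 11 12 13 14 15 16 17 18 19 20 21
G :  0  0  0  0  0  1  1  1  1  1  2  2  2  2  2  3  0  0  0  0  0  1
P-positions are exactly the n with G(n) = 0.

0, 1, 2, 3, 4, 16, 17, 18, 19, 20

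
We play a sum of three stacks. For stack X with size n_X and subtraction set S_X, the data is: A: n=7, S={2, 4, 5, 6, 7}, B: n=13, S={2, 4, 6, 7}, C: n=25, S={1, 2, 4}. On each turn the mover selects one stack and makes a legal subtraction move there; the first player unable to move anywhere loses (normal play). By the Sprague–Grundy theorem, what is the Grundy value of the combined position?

Stack A, S = {2, 4, 5, 6, 7}:
n : 0 1 2 3 4 5 6 7
G : 0 0 1 1 2 2 3 3
G_A(7) = 3.
Stack B, S = {2, 4, 6, 7}:
n :  0  1  2  3  4  5  6  7  8  9 10 11 12 13
G :  0  0  1  1  2  2  3  3  4  0  0  1  1  2
G_B(13) = 2.
Stack C, S = {1, 2, 4}:
n :  0  1  2  3  4  5  6  7  8  9 10 11 12 13 14 15 16 17 18 19 20 21 22 23 24 25
G :  0  1  2  0  1  2  0  1  2  0  1  2  0  1  2  0  1  2  0  1  2  0  1  2  0  1
G_C(25) = 1.
Combined Grundy value = 3 ⊕ 2 ⊕ 1 = 0.

0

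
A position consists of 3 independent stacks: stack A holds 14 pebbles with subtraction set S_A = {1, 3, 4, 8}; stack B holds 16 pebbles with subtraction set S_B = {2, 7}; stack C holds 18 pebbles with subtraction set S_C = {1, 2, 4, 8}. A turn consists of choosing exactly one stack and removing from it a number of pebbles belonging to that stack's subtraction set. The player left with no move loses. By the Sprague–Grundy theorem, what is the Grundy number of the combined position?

Stack A, S = {1, 3, 4, 8}:
n :  0  1  2  3  4  5  6  7  8  9 10 11 12 13 14
G :  0  1  0  1  2  3  2  0  1  0  1  2  3  2  0
G_A(14) = 0.
Stack B, S = {2, 7}:
n :  0  1  2  3  4  5  6  7  8  9 10 11 12 13 14 15 16
G :  0  0  1  1  0  0  1  1  2  0  0  1  1  0  0  1  1
G_B(16) = 1.
Stack C, S = {1, 2, 4, 8}:
n :  0  1  2  3  4  5  6  7  8  9 10 11 12 13 14 15 16 17 18
G :  0  1  2  0  1  2  0  1  2  0  1  2  0  1  2  0  1  2  0
G_C(18) = 0.
Combined Grundy value = 0 ⊕ 1 ⊕ 0 = 1.

1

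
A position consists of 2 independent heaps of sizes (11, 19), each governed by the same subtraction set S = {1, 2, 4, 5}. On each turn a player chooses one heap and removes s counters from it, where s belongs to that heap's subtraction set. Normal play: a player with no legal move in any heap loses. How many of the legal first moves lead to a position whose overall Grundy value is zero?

4

All heaps use S = {1, 2, 4, 5}:
n :  0  1  2  3  4  5  6  7  8  9 10 11 12 13 14 15 16 17 18 19
G :  0  1  2  0  1  2  0  1  2  0  1  2  0  1  2  0  1  2  0  1
Heap A: G(11) = 2.
Heap B: G(19) = 1.
Combined Grundy value = 2 ⊕ 1 = 3.
A winning move leaves total XOR = 0, i.e. changes one component's Grundy value g to g ⊕ X where X is the current total.
Heap A: need g' = 2⊕3 = 1. Options: 11−1→G=1, 11−2→G=0, 11−4→G=1, 11−5→G=0. Hits: 2.
Heap B: need g' = 1⊕3 = 2. Options: 19−1→G=0, 19−2→G=2, 19−4→G=0, 19−5→G=2. Hits: 2.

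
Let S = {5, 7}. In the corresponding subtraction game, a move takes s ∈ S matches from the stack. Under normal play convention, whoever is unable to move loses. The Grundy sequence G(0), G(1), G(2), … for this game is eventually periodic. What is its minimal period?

G(0) = 0
G(1) = mex{} = 0
G(2) = mex{} = 0
G(3) = mex{} = 0
G(4) = mex{} = 0
G(5) = mex{0} = 1
G(6) = mex{0} = 1
G(7) = mex{0,0} = 1
G(8) = mex{0,0} = 1
G(9) = mex{0,0} = 1
G(10) = mex{1,0} = 2
G(11) = mex{1,0} = 2
G(12) = mex{1,1} = 0
G(13) = mex{1,1} = 0
G(14) = mex{1,1} = 0
G(15) = mex{2,1} = 0
G(16) = mex{2,1} = 0
G(17) = mex{0,2} = 1
G(18) = mex{0,2} = 1
G(19) = mex{0,0} = 1
G(20) = mex{0,0} = 1
G(21) = mex{0,0} = 1
G(22) = mex{1,0} = 2
G(23) = mex{1,0} = 2
G(24) = mex{1,1} = 0
G(25) = mex{1,1} = 0
G(n+12) = G(n) holds for n = 0,…,6 (a full window of length max(S) = 7), so the sequence is purely periodic with period 12.

12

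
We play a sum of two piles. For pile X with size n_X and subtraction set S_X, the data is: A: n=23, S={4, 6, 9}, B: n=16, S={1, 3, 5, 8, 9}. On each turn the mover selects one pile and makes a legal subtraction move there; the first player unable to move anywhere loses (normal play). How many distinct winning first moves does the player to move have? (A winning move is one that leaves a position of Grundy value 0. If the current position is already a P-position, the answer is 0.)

Pile A, S = {4, 6, 9}:
G(0) = 0
G(1) = mex{} = 0
G(2) = mex{} = 0
G(3) = mex{} = 0
G(4) = mex{0} = 1
G(5) = mex{0} = 1
G(6) = mex{0,0} = 1
G(7) = mex{0,0} = 1
G(8) = mex{1,0} = 2
G(9) = mex{1,0,0} = 2
G(10) = mex{1,1,0} = 2
G(11) = mex{1,1,0} = 2
G(12) = mex{2,1,0} = 3
G(13) = mex{2,1,1} = 0
G(14) = mex{2,2,1} = 0
G(15) = mex{2,2,1} = 0
G(16) = mex{3,2,1} = 0
G(17) = mex{0,2,2} = 1
G(18) = mex{0,3,2} = 1
G(19) = mex{0,0,2} = 1
G(20) = mex{0,0,2} = 1
G(21) = mex{1,0,3} = 2
G(22) = mex{1,0,0} = 2
G(23) = mex{1,1,0} = 2
G_A(23) = 2.
Pile B, S = {1, 3, 5, 8, 9}:
G(0) = 0
G(1) = mex{0} = 1
G(2) = mex{1} = 0
G(3) = mex{0,0} = 1
G(4) = mex{1,1} = 0
G(5) = mex{0,0,0} = 1
G(6) = mex{1,1,1} = 0
G(7) = mex{0,0,0} = 1
G(8) = mex{1,1,1,0} = 2
G(9) = mex{2,0,0,1,0} = 3
G(10) = mex{3,1,1,0,1} = 2
G(11) = mex{2,2,0,1,0} = 3
G(12) = mex{3,3,1,0,1} = 2
G(13) = mex{2,2,2,1,0} = 3
G(14) = mex{3,3,3,0,1} = 2
G(15) = mex{2,2,2,1,0} = 3
G(16) = mex{3,3,3,2,1} = 0
G_B(16) = 0.
Combined Grundy value = 2 ⊕ 0 = 2.
A winning move leaves total XOR = 0, i.e. changes one component's Grundy value g to g ⊕ X where X is the current total.
Pile A: need g' = 2⊕2 = 0. Options: 23−4→G=1, 23−6→G=1, 23−9→G=0. Hits: 1.
Pile B: need g' = 0⊕2 = 2. Options: 16−1→G=3, 16−3→G=3, 16−5→G=3, 16−8→G=2, 16−9→G=1. Hits: 1.

2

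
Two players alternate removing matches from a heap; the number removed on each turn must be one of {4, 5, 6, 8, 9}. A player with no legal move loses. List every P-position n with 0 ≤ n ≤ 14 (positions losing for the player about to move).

G(0) = 0
G(1) = mex{} = 0
G(2) = mex{} = 0
G(3) = mex{} = 0
G(4) = mex{0} = 1
G(5) = mex{0,0} = 1
G(6) = mex{0,0,0} = 1
G(7) = mex{0,0,0} = 1
G(8) = mex{1,0,0,0} = 2
G(9) = mex{1,1,0,0,0} = 2
G(10) = mex{1,1,1,0,0} = 2
G(11) = mex{1,1,1,0,0} = 2
G(12) = mex{2,1,1,1,0} = 3
G(13) = mex{2,2,1,1,1} = 0
G(14) = mex{2,2,2,1,1} = 0
P-positions are exactly the n with G(n) = 0.

0, 1, 2, 3, 13, 14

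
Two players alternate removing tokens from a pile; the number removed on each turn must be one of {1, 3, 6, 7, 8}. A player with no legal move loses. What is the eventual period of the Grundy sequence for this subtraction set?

13

n :  0  1  2  3  4  5  6  7  8  9 10 11 12 13 14 15 16 17 18 19 20 21 22 23 24 25 26 27
G :  0  1  0  1  0  1  2  3  2  3  2  3  4  0  1  0  1  0  1  2  3  2  3  2  3  4  0  1
G(n+13) = G(n) holds for n = 0,…,7 (a full window of length max(S) = 8), so the sequence is purely periodic with period 13.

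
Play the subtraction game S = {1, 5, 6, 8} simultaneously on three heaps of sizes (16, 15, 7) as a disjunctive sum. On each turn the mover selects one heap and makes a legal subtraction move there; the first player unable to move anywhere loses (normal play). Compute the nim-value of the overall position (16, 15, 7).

All heaps use S = {1, 5, 6, 8}:
n :  0  1  2  3  4  5  6  7  8  9 10 11 12 13 14 15 16
G :  0  1  0  1  0  1  2  3  2  3  2  0  1  0  1  0  1
Heap A: G(16) = 1.
Heap B: G(15) = 0.
Heap C: G(7) = 3.
Combined Grundy value = 1 ⊕ 0 ⊕ 3 = 2.

2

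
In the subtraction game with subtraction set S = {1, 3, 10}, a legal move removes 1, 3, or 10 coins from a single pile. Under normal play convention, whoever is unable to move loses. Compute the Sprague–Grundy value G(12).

G(0) = 0
G(1) = mex{0} = 1
G(2) = mex{1} = 0
G(3) = mex{0,0} = 1
G(4) = mex{1,1} = 0
G(5) = mex{0,0} = 1
G(6) = mex{1,1} = 0
G(7) = mex{0,0} = 1
G(8) = mex{1,1} = 0
G(9) = mex{0,0} = 1
G(10) = mex{1,1,0} = 2
G(11) = mex{2,0,1} = 3
G(12) = mex{3,1,0} = 2

2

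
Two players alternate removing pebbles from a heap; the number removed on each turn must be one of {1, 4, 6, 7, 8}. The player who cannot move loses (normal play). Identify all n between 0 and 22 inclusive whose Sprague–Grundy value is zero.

n :  0  1  2  3  4  5  6  7  8  9 10 11 12 13 14 15 16 17 18 19 20 21 22
G :  0  1  0  1  2  0  1  2  3  2  3  4  5  3  0  1  0  1  2  0  1  2  3
P-positions are exactly the n with G(n) = 0.

0, 2, 5, 14, 16, 19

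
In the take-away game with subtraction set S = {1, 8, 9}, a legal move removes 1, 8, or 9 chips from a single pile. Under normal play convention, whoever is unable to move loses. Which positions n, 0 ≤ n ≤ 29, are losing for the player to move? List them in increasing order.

0, 2, 4, 6, 16, 18, 20, 22

G(0) = 0
G(1) = mex{0} = 1
G(2) = mex{1} = 0
G(3) = mex{0} = 1
G(4) = mex{1} = 0
G(5) = mex{0} = 1
G(6) = mex{1} = 0
G(7) = mex{0} = 1
G(8) = mex{1,0} = 2
G(9) = mex{2,1,0} = 3
G(10) = mex{3,0,1} = 2
G(11) = mex{2,1,0} = 3
G(12) = mex{3,0,1} = 2
G(13) = mex{2,1,0} = 3
G(14) = mex{3,0,1} = 2
G(15) = mex{2,1,0} = 3
G(16) = mex{3,2,1} = 0
G(17) = mex{0,3,2} = 1
G(18) = mex{1,2,3} = 0
G(19) = mex{0,3,2} = 1
G(20) = mex{1,2,3} = 0
G(21) = mex{0,3,2} = 1
G(22) = mex{1,2,3} = 0
G(23) = mex{0,3,2} = 1
G(24) = mex{1,0,3} = 2
G(25) = mex{2,1,0} = 3
G(26) = mex{3,0,1} = 2
G(27) = mex{2,1,0} = 3
G(28) = mex{3,0,1} = 2
G(29) = mex{2,1,0} = 3
P-positions are exactly the n with G(n) = 0.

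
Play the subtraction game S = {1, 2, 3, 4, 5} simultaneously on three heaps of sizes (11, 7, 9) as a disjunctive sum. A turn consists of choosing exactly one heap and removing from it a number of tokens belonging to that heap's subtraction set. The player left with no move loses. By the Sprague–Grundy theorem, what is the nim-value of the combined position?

7

All heaps use S = {1, 2, 3, 4, 5}:
n :  0  1  2  3  4  5  6  7  8  9 10 11
G :  0  1  2  3  4  5  0  1  2  3  4  5
Heap A: G(11) = 5.
Heap B: G(7) = 1.
Heap C: G(9) = 3.
Combined Grundy value = 5 ⊕ 1 ⊕ 3 = 7.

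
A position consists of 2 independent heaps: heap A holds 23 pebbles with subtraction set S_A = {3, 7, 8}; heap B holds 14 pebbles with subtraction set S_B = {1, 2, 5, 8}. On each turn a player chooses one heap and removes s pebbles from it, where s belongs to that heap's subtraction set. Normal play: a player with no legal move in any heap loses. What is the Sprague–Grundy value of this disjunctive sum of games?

Heap A, S = {3, 7, 8}:
G(0) = 0
G(1) = mex{} = 0
G(2) = mex{} = 0
G(3) = mex{0} = 1
G(4) = mex{0} = 1
G(5) = mex{0} = 1
G(6) = mex{1} = 0
G(7) = mex{1,0} = 2
G(8) = mex{1,0,0} = 2
G(9) = mex{0,0,0} = 1
G(10) = mex{2,1,0} = 3
G(11) = mex{2,1,1} = 0
G(12) = mex{1,1,1} = 0
G(13) = mex{3,0,1} = 2
G(14) = mex{0,2,0} = 1
G(15) = mex{0,2,2} = 1
G(16) = mex{2,1,2} = 0
G(17) = mex{1,3,1} = 0
G(18) = mex{1,0,3} = 2
G(19) = mex{0,0,0} = 1
G(20) = mex{0,2,0} = 1
G(21) = mex{2,1,2} = 0
G(22) = mex{1,1,1} = 0
G(23) = mex{1,0,1} = 2
G_A(23) = 2.
Heap B, S = {1, 2, 5, 8}:
n :  0  1  2  3  4  5  6  7  8  9 10 11 12 13 14
G :  0  1  2  0  1  2  0  1  2  0  1  2  0  1  2
G_B(14) = 2.
Combined Grundy value = 2 ⊕ 2 = 0.

0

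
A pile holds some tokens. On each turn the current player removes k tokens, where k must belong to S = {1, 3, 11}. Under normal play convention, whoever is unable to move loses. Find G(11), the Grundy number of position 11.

n :  0  1  2  3  4  5  6  7  8  9 10 11
G :  0  1  0  1  0  1  0  1  0  1  0  1

1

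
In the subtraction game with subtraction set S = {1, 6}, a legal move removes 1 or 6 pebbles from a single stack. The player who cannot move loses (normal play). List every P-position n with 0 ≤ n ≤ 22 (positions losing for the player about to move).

0, 2, 4, 7, 9, 11, 14, 16, 18, 21

G(0) = 0
G(1) = mex{0} = 1
G(2) = mex{1} = 0
G(3) = mex{0} = 1
G(4) = mex{1} = 0
G(5) = mex{0} = 1
G(6) = mex{1,0} = 2
G(7) = mex{2,1} = 0
G(8) = mex{0,0} = 1
G(9) = mex{1,1} = 0
G(10) = mex{0,0} = 1
G(11) = mex{1,1} = 0
G(12) = mex{0,2} = 1
G(13) = mex{1,0} = 2
G(14) = mex{2,1} = 0
G(15) = mex{0,0} = 1
G(16) = mex{1,1} = 0
G(17) = mex{0,0} = 1
G(18) = mex{1,1} = 0
G(19) = mex{0,2} = 1
G(20) = mex{1,0} = 2
G(21) = mex{2,1} = 0
G(22) = mex{0,0} = 1
P-positions are exactly the n with G(n) = 0.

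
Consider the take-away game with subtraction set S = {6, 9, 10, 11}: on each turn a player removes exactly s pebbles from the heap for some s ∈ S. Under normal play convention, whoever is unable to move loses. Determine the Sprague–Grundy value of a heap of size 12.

G(0) = 0
G(1) = mex{} = 0
G(2) = mex{} = 0
G(3) = mex{} = 0
G(4) = mex{} = 0
G(5) = mex{} = 0
G(6) = mex{0} = 1
G(7) = mex{0} = 1
G(8) = mex{0} = 1
G(9) = mex{0,0} = 1
G(10) = mex{0,0,0} = 1
G(11) = mex{0,0,0,0} = 1
G(12) = mex{1,0,0,0} = 2

2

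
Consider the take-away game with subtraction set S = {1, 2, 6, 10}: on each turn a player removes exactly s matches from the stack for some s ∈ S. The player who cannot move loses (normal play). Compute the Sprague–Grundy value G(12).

1

n :  0  1  2  3  4  5  6  7  8  9 10 11 12
G :  0  1  2  0  1  2  3  0  1  2  3  0  1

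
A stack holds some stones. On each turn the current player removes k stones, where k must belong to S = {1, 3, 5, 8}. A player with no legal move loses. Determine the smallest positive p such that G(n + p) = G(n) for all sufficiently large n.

n :  0  1  2  3  4  5  6  7  8  9 10 11 12 13 14 15 16 17 18 19 20 21 22 23 24 25 26 27
G :  0  1  0  1  0  1  0  1  2  3  2  3  2  0  1  0  1  0  1  0  1  2  3  2  3  2  0  1
G(n+13) = G(n) holds for n = 0,…,7 (a full window of length max(S) = 8), so the sequence is purely periodic with period 13.

13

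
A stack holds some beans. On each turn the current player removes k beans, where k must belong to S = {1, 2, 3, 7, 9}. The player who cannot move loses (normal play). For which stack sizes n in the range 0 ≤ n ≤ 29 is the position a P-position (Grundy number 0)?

0, 4, 8, 12, 16, 20, 24, 28

G(0) = 0
G(1) = mex{0} = 1
G(2) = mex{1,0} = 2
G(3) = mex{2,1,0} = 3
G(4) = mex{3,2,1} = 0
G(5) = mex{0,3,2} = 1
G(6) = mex{1,0,3} = 2
G(7) = mex{2,1,0,0} = 3
G(8) = mex{3,2,1,1} = 0
G(9) = mex{0,3,2,2,0} = 1
G(10) = mex{1,0,3,3,1} = 2
G(11) = mex{2,1,0,0,2} = 3
G(12) = mex{3,2,1,1,3} = 0
G(13) = mex{0,3,2,2,0} = 1
G(14) = mex{1,0,3,3,1} = 2
G(15) = mex{2,1,0,0,2} = 3
G(16) = mex{3,2,1,1,3} = 0
G(17) = mex{0,3,2,2,0} = 1
G(18) = mex{1,0,3,3,1} = 2
G(19) = mex{2,1,0,0,2} = 3
G(20) = mex{3,2,1,1,3} = 0
G(21) = mex{0,3,2,2,0} = 1
G(22) = mex{1,0,3,3,1} = 2
G(23) = mex{2,1,0,0,2} = 3
G(24) = mex{3,2,1,1,3} = 0
G(25) = mex{0,3,2,2,0} = 1
G(26) = mex{1,0,3,3,1} = 2
G(27) = mex{2,1,0,0,2} = 3
G(28) = mex{3,2,1,1,3} = 0
G(29) = mex{0,3,2,2,0} = 1
P-positions are exactly the n with G(n) = 0.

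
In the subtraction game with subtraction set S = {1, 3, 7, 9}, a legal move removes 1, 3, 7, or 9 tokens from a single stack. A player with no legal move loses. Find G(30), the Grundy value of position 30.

0

G(0) = 0
G(1) = mex{0} = 1
G(2) = mex{1} = 0
G(3) = mex{0,0} = 1
G(4) = mex{1,1} = 0
G(5) = mex{0,0} = 1
G(6) = mex{1,1} = 0
G(7) = mex{0,0,0} = 1
G(8) = mex{1,1,1} = 0
G(9) = mex{0,0,0,0} = 1
G(10) = mex{1,1,1,1} = 0
G(11) = mex{0,0,0,0} = 1
G(12) = mex{1,1,1,1} = 0
G(13) = mex{0,0,0,0} = 1
G(14) = mex{1,1,1,1} = 0
G(15) = mex{0,0,0,0} = 1
G(16) = mex{1,1,1,1} = 0
G(17) = mex{0,0,0,0} = 1
G(18) = mex{1,1,1,1} = 0
G(19) = mex{0,0,0,0} = 1
G(20) = mex{1,1,1,1} = 0
G(21) = mex{0,0,0,0} = 1
G(22) = mex{1,1,1,1} = 0
G(23) = mex{0,0,0,0} = 1
G(24) = mex{1,1,1,1} = 0
G(25) = mex{0,0,0,0} = 1
G(26) = mex{1,1,1,1} = 0
G(27) = mex{0,0,0,0} = 1
G(28) = mex{1,1,1,1} = 0
G(29) = mex{0,0,0,0} = 1
G(30) = mex{1,1,1,1} = 0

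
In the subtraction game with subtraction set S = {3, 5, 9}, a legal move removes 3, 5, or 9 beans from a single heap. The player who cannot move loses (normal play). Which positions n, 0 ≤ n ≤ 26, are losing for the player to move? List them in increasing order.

G(0) = 0
G(1) = mex{} = 0
G(2) = mex{} = 0
G(3) = mex{0} = 1
G(4) = mex{0} = 1
G(5) = mex{0,0} = 1
G(6) = mex{1,0} = 2
G(7) = mex{1,0} = 2
G(8) = mex{1,1} = 0
G(9) = mex{2,1,0} = 3
G(10) = mex{2,1,0} = 3
G(11) = mex{0,2,0} = 1
G(12) = mex{3,2,1} = 0
G(13) = mex{3,0,1} = 2
G(14) = mex{1,3,1} = 0
G(15) = mex{0,3,2} = 1
G(16) = mex{2,1,2} = 0
G(17) = mex{0,0,0} = 1
G(18) = mex{1,2,3} = 0
G(19) = mex{0,0,3} = 1
G(20) = mex{1,1,1} = 0
G(21) = mex{0,0,0} = 1
G(22) = mex{1,1,2} = 0
G(23) = mex{0,0,0} = 1
G(24) = mex{1,1,1} = 0
G(25) = mex{0,0,0} = 1
G(26) = mex{1,1,1} = 0
P-positions are exactly the n with G(n) = 0.

0, 1, 2, 8, 12, 14, 16, 18, 20, 22, 24, 26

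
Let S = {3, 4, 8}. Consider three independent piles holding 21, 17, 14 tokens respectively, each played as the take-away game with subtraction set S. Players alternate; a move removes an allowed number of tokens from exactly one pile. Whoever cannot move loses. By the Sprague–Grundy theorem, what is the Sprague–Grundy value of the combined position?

2

All piles use S = {3, 4, 8}:
G(0) = 0
G(1) = mex{} = 0
G(2) = mex{} = 0
G(3) = mex{0} = 1
G(4) = mex{0,0} = 1
G(5) = mex{0,0} = 1
G(6) = mex{1,0} = 2
G(7) = mex{1,1} = 0
G(8) = mex{1,1,0} = 2
G(9) = mex{2,1,0} = 3
G(10) = mex{0,2,0} = 1
G(11) = mex{2,0,1} = 3
G(12) = mex{3,2,1} = 0
G(13) = mex{1,3,1} = 0
G(14) = mex{3,1,2} = 0
G(15) = mex{0,3,0} = 1
G(16) = mex{0,0,2} = 1
G(17) = mex{0,0,3} = 1
G(18) = mex{1,0,1} = 2
G(19) = mex{1,1,3} = 0
G(20) = mex{1,1,0} = 2
G(21) = mex{2,1,0} = 3
Pile A: G(21) = 3.
Pile B: G(17) = 1.
Pile C: G(14) = 0.
Combined Grundy value = 3 ⊕ 1 ⊕ 0 = 2.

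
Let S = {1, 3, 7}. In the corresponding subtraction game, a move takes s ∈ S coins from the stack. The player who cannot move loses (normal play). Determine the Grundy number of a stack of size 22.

0

G(0) = 0
G(1) = mex{0} = 1
G(2) = mex{1} = 0
G(3) = mex{0,0} = 1
G(4) = mex{1,1} = 0
G(5) = mex{0,0} = 1
G(6) = mex{1,1} = 0
G(7) = mex{0,0,0} = 1
G(8) = mex{1,1,1} = 0
G(9) = mex{0,0,0} = 1
G(10) = mex{1,1,1} = 0
G(11) = mex{0,0,0} = 1
G(12) = mex{1,1,1} = 0
G(13) = mex{0,0,0} = 1
G(14) = mex{1,1,1} = 0
G(15) = mex{0,0,0} = 1
G(16) = mex{1,1,1} = 0
G(17) = mex{0,0,0} = 1
G(18) = mex{1,1,1} = 0
G(19) = mex{0,0,0} = 1
G(20) = mex{1,1,1} = 0
G(21) = mex{0,0,0} = 1
G(22) = mex{1,1,1} = 0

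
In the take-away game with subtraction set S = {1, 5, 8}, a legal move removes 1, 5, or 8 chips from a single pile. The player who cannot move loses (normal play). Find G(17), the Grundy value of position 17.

n :  0  1  2  3  4  5  6  7  8  9 10 11 12 13 14 15 16 17
G :  0  1  0  1  0  1  0  1  2  3  2  3  2  0  1  0  1  0

0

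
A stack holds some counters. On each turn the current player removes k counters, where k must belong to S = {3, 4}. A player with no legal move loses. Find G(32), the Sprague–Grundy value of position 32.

1

G(0) = 0
G(1) = mex{} = 0
G(2) = mex{} = 0
G(3) = mex{0} = 1
G(4) = mex{0,0} = 1
G(5) = mex{0,0} = 1
G(6) = mex{1,0} = 2
G(7) = mex{1,1} = 0
G(8) = mex{1,1} = 0
G(9) = mex{2,1} = 0
G(10) = mex{0,2} = 1
G(11) = mex{0,0} = 1
G(12) = mex{0,0} = 1
G(13) = mex{1,0} = 2
G(14) = mex{1,1} = 0
G(15) = mex{1,1} = 0
G(16) = mex{2,1} = 0
G(17) = mex{0,2} = 1
G(18) = mex{0,0} = 1
G(19) = mex{0,0} = 1
G(20) = mex{1,0} = 2
G(21) = mex{1,1} = 0
G(22) = mex{1,1} = 0
G(23) = mex{2,1} = 0
G(24) = mex{0,2} = 1
G(25) = mex{0,0} = 1
G(26) = mex{0,0} = 1
G(27) = mex{1,0} = 2
G(28) = mex{1,1} = 0
G(29) = mex{1,1} = 0
G(30) = mex{2,1} = 0
G(31) = mex{0,2} = 1
G(32) = mex{0,0} = 1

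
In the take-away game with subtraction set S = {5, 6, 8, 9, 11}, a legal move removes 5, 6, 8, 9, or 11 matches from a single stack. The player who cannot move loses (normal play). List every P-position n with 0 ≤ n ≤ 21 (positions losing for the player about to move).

G(0) = 0
G(1) = mex{} = 0
G(2) = mex{} = 0
G(3) = mex{} = 0
G(4) = mex{} = 0
G(5) = mex{0} = 1
G(6) = mex{0,0} = 1
G(7) = mex{0,0} = 1
G(8) = mex{0,0,0} = 1
G(9) = mex{0,0,0,0} = 1
G(10) = mex{1,0,0,0} = 2
G(11) = mex{1,1,0,0,0} = 2
G(12) = mex{1,1,0,0,0} = 2
G(13) = mex{1,1,1,0,0} = 2
G(14) = mex{1,1,1,1,0} = 2
G(15) = mex{2,1,1,1,0} = 3
G(16) = mex{2,2,1,1,1} = 0
G(17) = mex{2,2,1,1,1} = 0
G(18) = mex{2,2,2,1,1} = 0
G(19) = mex{2,2,2,2,1} = 0
G(20) = mex{3,2,2,2,1} = 0
G(21) = mex{0,3,2,2,2} = 1
P-positions are exactly the n with G(n) = 0.

0, 1, 2, 3, 4, 16, 17, 18, 19, 20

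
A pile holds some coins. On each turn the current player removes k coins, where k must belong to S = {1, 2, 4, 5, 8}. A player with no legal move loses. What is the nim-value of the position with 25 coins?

n :  0  1  2  3  4  5  6  7  8  9 10 11 12 13 14 15 16 17 18 19 20 21 22 23 24 25
G :  0  1  2  0  1  2  0  1  2  0  1  2  0  1  2  0  1  2  0  1  2  0  1  2  0  1

1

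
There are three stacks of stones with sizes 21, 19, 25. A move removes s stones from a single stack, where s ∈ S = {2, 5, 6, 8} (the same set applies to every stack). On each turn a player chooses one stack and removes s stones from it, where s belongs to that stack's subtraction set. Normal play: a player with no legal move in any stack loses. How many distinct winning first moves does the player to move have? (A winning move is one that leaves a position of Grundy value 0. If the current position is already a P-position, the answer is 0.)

3

All stacks use S = {2, 5, 6, 8}:
G(0) = 0
G(1) = mex{} = 0
G(2) = mex{0} = 1
G(3) = mex{0} = 1
G(4) = mex{1} = 0
G(5) = mex{1,0} = 2
G(6) = mex{0,0,0} = 1
G(7) = mex{2,1,0} = 3
G(8) = mex{1,1,1,0} = 2
G(9) = mex{3,0,1,0} = 2
G(10) = mex{2,2,0,1} = 3
G(11) = mex{2,1,2,1} = 0
G(12) = mex{3,3,1,0} = 2
G(13) = mex{0,2,3,2} = 1
G(14) = mex{2,2,2,1} = 0
G(15) = mex{1,3,2,3} = 0
G(16) = mex{0,0,3,2} = 1
G(17) = mex{0,2,0,2} = 1
G(18) = mex{1,1,2,3} = 0
G(19) = mex{1,0,1,0} = 2
G(20) = mex{0,0,0,2} = 1
G(21) = mex{2,1,0,1} = 3
G(22) = mex{1,1,1,0} = 2
G(23) = mex{3,0,1,0} = 2
G(24) = mex{2,2,0,1} = 3
G(25) = mex{2,1,2,1} = 0
Stack A: G(21) = 3.
Stack B: G(19) = 2.
Stack C: G(25) = 0.
Combined Grundy value = 3 ⊕ 2 ⊕ 0 = 1.
A winning move leaves total XOR = 0, i.e. changes one component's Grundy value g to g ⊕ X where X is the current total.
Stack A: need g' = 3⊕1 = 2. Options: 21−2→G=2, 21−5→G=1, 21−6→G=0, 21−8→G=1. Hits: 1.
Stack B: need g' = 2⊕1 = 3. Options: 19−2→G=1, 19−5→G=0, 19−6→G=1, 19−8→G=0. Hits: 0.
Stack C: need g' = 0⊕1 = 1. Options: 25−2→G=2, 25−5→G=1, 25−6→G=2, 25−8→G=1. Hits: 2.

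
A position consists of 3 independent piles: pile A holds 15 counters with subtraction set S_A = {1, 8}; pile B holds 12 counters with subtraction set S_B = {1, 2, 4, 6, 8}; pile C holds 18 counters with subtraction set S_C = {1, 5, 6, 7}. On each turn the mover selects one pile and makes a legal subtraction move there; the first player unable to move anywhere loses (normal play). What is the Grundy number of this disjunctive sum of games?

Pile A, S = {1, 8}:
G(0) = 0
G(1) = mex{0} = 1
G(2) = mex{1} = 0
G(3) = mex{0} = 1
G(4) = mex{1} = 0
G(5) = mex{0} = 1
G(6) = mex{1} = 0
G(7) = mex{0} = 1
G(8) = mex{1,0} = 2
G(9) = mex{2,1} = 0
G(10) = mex{0,0} = 1
G(11) = mex{1,1} = 0
G(12) = mex{0,0} = 1
G(13) = mex{1,1} = 0
G(14) = mex{0,0} = 1
G(15) = mex{1,1} = 0
G_A(15) = 0.
Pile B, S = {1, 2, 4, 6, 8}:
G(0) = 0
G(1) = mex{0} = 1
G(2) = mex{1,0} = 2
G(3) = mex{2,1} = 0
G(4) = mex{0,2,0} = 1
G(5) = mex{1,0,1} = 2
G(6) = mex{2,1,2,0} = 3
G(7) = mex{3,2,0,1} = 4
G(8) = mex{4,3,1,2,0} = 5
G(9) = mex{5,4,2,0,1} = 3
G(10) = mex{3,5,3,1,2} = 0
G(11) = mex{0,3,4,2,0} = 1
G(12) = mex{1,0,5,3,1} = 2
G_B(12) = 2.
Pile C, S = {1, 5, 6, 7}:
n :  0  1  2  3  4  5  6  7  8  9 10 11 12 13 14 15 16 17 18
G :  0  1  0  1  0  1  2  3  2  3  2  3  0  1  0  1  0  1  2
G_C(18) = 2.
Combined Grundy value = 0 ⊕ 2 ⊕ 2 = 0.

0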